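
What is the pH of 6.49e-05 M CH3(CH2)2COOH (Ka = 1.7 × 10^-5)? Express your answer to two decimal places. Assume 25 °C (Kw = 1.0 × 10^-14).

CH3(CH2)2COOH ⇌ CH3(CH2)2COO- + H+
From the ICE table, Ka = x²/(6.49e-05 − x) = 1.7 × 10^-5.
x is not negligible relative to C₀; solve x² + 1.7e-05·x − 1.1e-09 = 0.
x = [−1.7e-05 + √(1.7e-05² + 4.41e-09)]/2 = 2.58 × 10^-5 M
pH = −log[H+] = −log(2.58 × 10^-5) = 4.59

pH = 4.59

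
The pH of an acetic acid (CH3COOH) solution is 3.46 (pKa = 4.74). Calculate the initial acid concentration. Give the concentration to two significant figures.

[H+] = 10^(-3.46) = 3.47 × 10^-4 M = x
Ka = 10^(−4.74) = 1.82 × 10^-5
Ka = x²/(C₀ − x) ⇒ C₀ = x + x²/Ka
C₀ = 3.47 × 10^-4 + (3.47 × 10^-4)²/(1.82 × 10^-5) = 6.96 × 10^-3 M

C₀ = 7.0 × 10^-3 M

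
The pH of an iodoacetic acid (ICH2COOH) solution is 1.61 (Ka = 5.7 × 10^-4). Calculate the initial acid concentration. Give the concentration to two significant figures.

C₀ = 1.1 M

[H+] = 10^(-1.61) = 2.45 × 10^-2 M = x
Ka = x²/(C₀ − x) ⇒ C₀ = x + x²/Ka
C₀ = 2.45 × 10^-2 + (2.45 × 10^-2)²/(5.7 × 10^-4) = 1.08 M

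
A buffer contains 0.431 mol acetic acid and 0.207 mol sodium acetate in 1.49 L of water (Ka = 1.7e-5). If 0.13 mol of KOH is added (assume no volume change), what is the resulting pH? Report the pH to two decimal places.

pH = 4.82

OH- converts CH3COOH to CH3COO-: CH3COOH → 0.301 mol, CH3COO- → 0.337 mol.
pKa = −log(1.7 × 10^-5) = 4.770
pH = pKa + log([A⁻]/[HA]) = 4.770 + log(0.337/0.301) = 4.770 +0.049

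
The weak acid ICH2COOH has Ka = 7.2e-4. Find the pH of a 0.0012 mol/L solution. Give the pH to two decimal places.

pH = 3.20

ICH2COOH ⇌ ICH2COO- + H+
Ka = [H+]²/(0.0012 − [H+]) = 7.2 × 10^-4
The 5% rule fails; solving [H+]² + Ka·[H+] − Ka·C₀ = 0 exactly:
[H+] = (−Ka + √(Ka² + 4·Ka·C₀))/2 = 6.37 × 10^-4 M
pH = −log(6.37 × 10^-4) = 3.20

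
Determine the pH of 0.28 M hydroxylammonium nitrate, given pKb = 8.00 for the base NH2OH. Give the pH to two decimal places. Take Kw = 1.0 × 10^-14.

NH3OH+ is the conjugate acid of the weak base NH2OH.
Kb = 10^(−8.00) = 1.00 × 10^-8
Ka = Kw/Kb = 1.0×10^-14 / 1.00 × 10^-8 = 1.00 × 10^-6
Ka = [H+]²/(0.28 − [H+]) = 1.00 × 10^-6
Since Ka ≪ C₀, [H+] ≈ √(Ka·C₀) = 5.29 × 10^-4 M.
Check: 0.19% ionized — well under 5%, approximation valid.
pH = −log(5.29 × 10^-4) = 3.28

pH = 3.28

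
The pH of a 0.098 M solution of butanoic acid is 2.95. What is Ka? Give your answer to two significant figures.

Ka = 1.3 × 10^-5

[H+] = 10^(-2.95) = 1.12 × 10^-3 M
At equilibrium [HA] = 0.098 − 1.12 × 10^-3 = 9.69 × 10^-2 M
Ka = [H+][A-]/[HA] = (1.12 × 10^-3)² / 9.69 × 10^-2 = 1.3 × 10^-5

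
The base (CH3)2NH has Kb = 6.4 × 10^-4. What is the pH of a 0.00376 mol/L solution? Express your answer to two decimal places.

pH = 11.10

(CH3)2NH + H2O ⇌ (CH3)2NH2+ + OH-
Kb = [OH-]²/(0.00376 − [OH-]) = 6.4 × 10^-4
[OH-] is not negligible relative to C₀; solve [OH-]² + 0.00064·[OH-] − 2.41e-06 = 0.
[OH-] = (−Kb + √(Kb² + 4·Kb·C₀))/2 = 1.26 × 10^-3 M
pOH = 2.90, so pH = 14.00 − pOH = 11.10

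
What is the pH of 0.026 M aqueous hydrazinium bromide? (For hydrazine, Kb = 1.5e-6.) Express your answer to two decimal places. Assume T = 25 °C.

N2H5+ is the conjugate acid of the weak base N2H4.
Ka = Kw/Kb = 1.0×10^-14 / 1.5 × 10^-6 = 6.67 × 10^-9
Let x = [H+] at equilibrium. Ka = x²/(0.026 − x).
Neglecting x in the denominator: x = √(6.67 × 10^-9 × 0.026) = 1.32 × 10^-5 M
Check: 0.051% ionized — well under 5%, approximation valid.
pH = −log(1.32 × 10^-5) = 4.88

pH = 4.88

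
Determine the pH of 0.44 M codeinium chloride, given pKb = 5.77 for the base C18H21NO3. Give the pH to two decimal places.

C18H22NO3+ is the conjugate acid of the weak base C18H21NO3.
Kb = 10^(−5.77) = 1.70 × 10^-6
Ka = Kw/Kb = 1.0×10^-14 / 1.70 × 10^-6 = 5.88 × 10^-9
From the ICE table, Ka = [H+]²/(0.44 − [H+]) = 5.88 × 10^-9.
Since Ka ≪ C₀, [H+] ≈ √(Ka·C₀) = 5.09 × 10^-5 M.
Check: 0.012% ionized — well under 5%, approximation valid.
pH = −log(5.09 × 10^-5) = 4.29

pH = 4.29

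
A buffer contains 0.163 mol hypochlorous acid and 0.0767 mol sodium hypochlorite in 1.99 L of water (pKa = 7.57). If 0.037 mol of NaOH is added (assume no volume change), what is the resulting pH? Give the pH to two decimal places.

After neutralization: n(HOCl) = 0.126 mol, n(OCl-) = 0.114 mol.
pH = pKa + log(n_OCl-/n_HOCl) = 7.57 + log(0.114/0.126) = 7.57 + (-0.043)

pH = 7.53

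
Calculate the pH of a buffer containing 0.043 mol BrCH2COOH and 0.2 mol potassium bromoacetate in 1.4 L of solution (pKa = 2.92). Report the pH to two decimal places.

pH = 3.59

Using pH = pKa + log([base]/[acid]) with [base]/[acid] = 0.2/0.043:
pH = 2.92 + (+0.668) = 3.59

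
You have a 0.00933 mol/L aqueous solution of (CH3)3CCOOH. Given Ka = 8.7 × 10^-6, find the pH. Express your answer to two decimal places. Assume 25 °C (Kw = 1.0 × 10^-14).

pH = 3.55

(CH3)3CCOOH ⇌ (CH3)3CCOO- + H+
From the ICE table, Ka = [H+]²/(0.00933 − [H+]) = 8.7 × 10^-6.
Neglecting [H+] in the denominator: [H+] = √(8.7 × 10^-6 × 0.00933) = 2.85 × 10^-4 M
([H+]/C₀ = 3.1% < 5%, so the approximation holds.)
pH = −log[H+] = −log(2.85 × 10^-4) = 3.55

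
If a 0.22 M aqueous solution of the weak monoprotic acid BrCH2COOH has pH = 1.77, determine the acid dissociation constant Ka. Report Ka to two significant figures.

Ka = 1.4 × 10^-3

[H+] = 10^(-1.77) = 1.70 × 10^-2 M
At equilibrium [HA] = 0.22 − 1.70 × 10^-2 = 2.03 × 10^-1 M
Ka = [H+][A-]/[HA] = (1.70 × 10^-2)² / 2.03 × 10^-1 = 1.4 × 10^-3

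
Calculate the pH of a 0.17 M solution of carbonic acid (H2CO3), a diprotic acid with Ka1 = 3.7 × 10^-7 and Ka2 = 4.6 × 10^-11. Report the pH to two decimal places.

Ka1 ≫ Ka2, so treat the first dissociation as the only significant source of H+.
Ka1 = x²/(0.17 − x) = 3.7 × 10^-7
x ≈ √(3.7 × 10^-7 × 0.17) = 2.51 × 10^-4 M
pH = −log(2.51 × 10^-4) = 3.60

pH = 3.60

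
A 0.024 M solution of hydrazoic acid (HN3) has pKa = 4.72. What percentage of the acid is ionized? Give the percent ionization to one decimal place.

HN3 ⇌ N3- + H+; let x = [H+] at equilibrium.
Ka = 10^(−4.72) = 1.91 × 10^-5
x ≈ √(Ka·C₀) = √(1.91 × 10^-5 × 0.024) = 6.77 × 10^-4 M
Fraction ionized = 6.77 × 10^-4 / 0.024 = 0.0282 → 2.8%

2.8%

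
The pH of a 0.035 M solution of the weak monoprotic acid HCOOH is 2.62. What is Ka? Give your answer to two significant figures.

[H+] = 10^(-2.62) = 2.40 × 10^-3 M
At equilibrium [HA] = 0.035 − 2.40 × 10^-3 = 3.26 × 10^-2 M
Ka = [H+][A-]/[HA] = (2.40 × 10^-3)² / 3.26 × 10^-2 = 1.8 × 10^-4

Ka = 1.8 × 10^-4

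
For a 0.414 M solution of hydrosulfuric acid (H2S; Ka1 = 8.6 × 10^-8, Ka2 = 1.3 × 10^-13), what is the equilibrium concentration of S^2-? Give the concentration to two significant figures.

1.3 × 10^-13 M

First ionization gives [H+] ≈ [HS-] = 1.89 × 10^-4 M.
Second step: Ka2 = [H+][S^2-]/[HS-] ≈ [S^2-] (since [H+] ≈ [HS-]).
So [S^2-] ≈ Ka2.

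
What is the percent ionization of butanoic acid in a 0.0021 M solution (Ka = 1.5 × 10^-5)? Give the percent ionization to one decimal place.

8.1%

CH3(CH2)2COOH ⇌ CH3(CH2)2COO- + H+; let x = [H+] at equilibrium.
Ka = x²/(C₀ − x); solving the quadratic gives x = 1.70 × 10^-4 M.
Fraction ionized = 1.70 × 10^-4 / 0.0021 = 0.0810 → 8.1%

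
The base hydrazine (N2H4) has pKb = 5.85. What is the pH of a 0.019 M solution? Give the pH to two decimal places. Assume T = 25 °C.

N2H4 + H2O ⇌ N2H5+ + OH-
Kb = 10^(−5.85) = 1.41 × 10^-6
Let x = [OH-] at equilibrium. Kb = x²/(0.019 − x).
Since Kb ≪ C₀, x ≈ √(Kb·C₀) = 1.64 × 10^-4 M.
pOH = −log(1.64 × 10^-4) = 3.79; pH = 14.00 − 3.79 = 10.21

pH = 10.21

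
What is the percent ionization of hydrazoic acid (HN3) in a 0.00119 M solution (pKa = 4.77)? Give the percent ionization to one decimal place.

11.3%

HN3 ⇌ N3- + H+; let x = [H+] at equilibrium.
Ka = 10^(−4.77) = 1.70 × 10^-5
Ka = x²/(C₀ − x); solving the quadratic gives x = 1.34 × 10^-4 M.
Fraction ionized = 1.34 × 10^-4 / 0.00119 = 0.1126 → 11.3%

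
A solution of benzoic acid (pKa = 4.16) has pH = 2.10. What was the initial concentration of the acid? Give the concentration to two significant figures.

C₀ = 9.2 × 10^-1 M

[H+] = 10^(-2.10) = 7.94 × 10^-3 M = x
Ka = 10^(−4.16) = 6.92 × 10^-5
Ka = x²/(C₀ − x) ⇒ C₀ = x + x²/Ka
C₀ = 7.94 × 10^-3 + (7.94 × 10^-3)²/(6.92 × 10^-5) = 9.19 × 10^-1 M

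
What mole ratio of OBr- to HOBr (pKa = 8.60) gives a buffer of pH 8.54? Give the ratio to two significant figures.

ratio = 0.87

pH = pKa + log(r) ⇒ log(r) = 8.54 − 8.60 = -0.06
r = [OBr-]/[HOBr] = 10^(-0.06) = 0.871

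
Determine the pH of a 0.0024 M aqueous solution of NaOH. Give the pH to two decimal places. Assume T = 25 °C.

pH = 11.38

NaOH is a strong base; [OH-] = 0.0024 M.
pOH = -log(0.0024) = 2.62
pH = 14.00 - 2.62 = 11.38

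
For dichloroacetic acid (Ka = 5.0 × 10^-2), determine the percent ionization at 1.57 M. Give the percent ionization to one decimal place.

16.3%

Cl2CHCOOH ⇌ Cl2CHCOO- + H+; let x = [H+] at equilibrium.
Ka = x²/(C₀ − x); solving the quadratic gives x = 2.56 × 10^-1 M.
% ionization = x/C₀ × 100% = 2.56 × 10^-1/1.57 × 100% = 16.3%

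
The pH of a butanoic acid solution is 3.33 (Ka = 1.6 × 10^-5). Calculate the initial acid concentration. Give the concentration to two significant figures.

C₀ = 1.4 × 10^-2 M

[H+] = 10^(-3.33) = 4.68 × 10^-4 M = x
Ka = x²/(C₀ − x) ⇒ C₀ = x + x²/Ka
C₀ = 4.68 × 10^-4 + (4.68 × 10^-4)²/(1.6 × 10^-5) = 1.42 × 10^-2 M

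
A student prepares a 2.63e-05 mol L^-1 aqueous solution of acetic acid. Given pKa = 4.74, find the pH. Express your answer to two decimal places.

CH3COOH ⇌ CH3COO- + H+
Ka = 10^(−4.74) = 1.82 × 10^-5
Ka = [H+]²/(2.63e-05 − [H+]) = 1.82 × 10^-5
Here C₀/Ka ≈ 1.45, so the small-[H+] approximation fails. Use the quadratic:
[H+] = (−Ka + √(Ka² + 4·Ka·C₀))/2 = 1.46 × 10^-5 M
pH = −log(1.46 × 10^-5) = 4.84

pH = 4.84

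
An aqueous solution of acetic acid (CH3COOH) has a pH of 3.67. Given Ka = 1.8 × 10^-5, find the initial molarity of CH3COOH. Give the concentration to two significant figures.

C₀ = 2.8 × 10^-3 M

[H+] = 10^(-3.67) = 2.14 × 10^-4 M = x
Ka = x²/(C₀ − x) ⇒ C₀ = x + x²/Ka
C₀ = 2.14 × 10^-4 + (2.14 × 10^-4)²/(1.8 × 10^-5) = 2.76 × 10^-3 M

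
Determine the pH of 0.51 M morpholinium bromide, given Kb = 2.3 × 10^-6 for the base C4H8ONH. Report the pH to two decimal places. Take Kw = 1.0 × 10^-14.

pH = 4.33

C4H8ONH2+ is the conjugate acid of the weak base C4H8ONH.
Ka = Kw/Kb = 1.0×10^-14 / 2.3 × 10^-6 = 4.35 × 10^-9
From the ICE table, Ka = [H+]²/(0.51 − [H+]) = 4.35 × 10^-9.
Assume [H+] ≪ 0.51: [H+] ≈ √(4.35 × 10^-9 × 0.51) = 4.71 × 10^-5 M
pH = −log[H+] = −log(4.71 × 10^-5) = 4.33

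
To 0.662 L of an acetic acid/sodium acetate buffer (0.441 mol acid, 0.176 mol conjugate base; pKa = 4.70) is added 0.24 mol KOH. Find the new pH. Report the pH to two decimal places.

After neutralization: n(CH3COOH) = 0.201 mol, n(CH3COO-) = 0.416 mol.
Henderson–Hasselbalch with mole ratio 0.416/0.201: pH = 4.70 + (+0.316)

pH = 5.02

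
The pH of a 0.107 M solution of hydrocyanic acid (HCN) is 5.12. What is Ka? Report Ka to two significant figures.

Ka = 5.4 × 10^-10

[H+] = 10^(-5.12) = 7.59 × 10^-6 M
At equilibrium [HA] = 0.107 − 7.59 × 10^-6 = 1.07 × 10^-1 M
Ka = [H+][A-]/[HA] = (7.59 × 10^-6)² / 1.07 × 10^-1 = 5.4 × 10^-10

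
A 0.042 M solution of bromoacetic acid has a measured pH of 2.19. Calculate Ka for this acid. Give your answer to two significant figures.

Ka = 1.2 × 10^-3

[H+] = 10^(-2.19) = 6.46 × 10^-3 M
At equilibrium [HA] = 0.042 − 6.46 × 10^-3 = 3.55 × 10^-2 M
Ka = [H+][A-]/[HA] = (6.46 × 10^-3)² / 3.55 × 10^-2 = 1.2 × 10^-3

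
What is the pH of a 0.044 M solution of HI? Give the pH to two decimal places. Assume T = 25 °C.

pH = 1.36

HI is a strong acid and dissociates completely, so [H+] = 0.044 M.
pH = -log(0.044) = 1.36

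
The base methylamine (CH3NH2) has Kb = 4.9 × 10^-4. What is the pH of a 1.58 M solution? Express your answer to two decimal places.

pH = 12.44

CH3NH2 + H2O ⇌ CH3NH3+ + OH-
Kb = x²/(1.58 − x) = 4.9 × 10^-4
Assume x ≪ 1.58: x ≈ √(4.9 × 10^-4 × 1.58) = 2.78 × 10^-2 M
pOH = 1.56, so pH = 14.00 − pOH = 12.44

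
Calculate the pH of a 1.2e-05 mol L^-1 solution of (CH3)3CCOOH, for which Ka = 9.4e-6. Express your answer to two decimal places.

(CH3)3CCOOH ⇌ (CH3)3CCOO- + H+
Ka = x²/(1.2e-05 − x) = 9.4 × 10^-6
Here C₀/Ka ≈ 1.28, so the small-x approximation fails. Use the quadratic:
x = [−9.4e-06 + √(9.4e-06² + 4.51e-10)]/2 = 6.91 × 10^-6 M
pH = −log(6.91 × 10^-6) = 5.16

pH = 5.16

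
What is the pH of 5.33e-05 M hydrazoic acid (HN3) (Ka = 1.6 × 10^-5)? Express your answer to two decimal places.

HN3 ⇌ N3- + H+
From the ICE table, Ka = [H+]²/(5.33e-05 − [H+]) = 1.6 × 10^-5.
The 5% rule fails; solving [H+]² + Ka·[H+] − Ka·C₀ = 0 exactly:
[H+] = (−Ka + √(Ka² + 4·Ka·C₀))/2 = 2.23 × 10^-5 M
pH = −log(2.23 × 10^-5) = 4.65

pH = 4.65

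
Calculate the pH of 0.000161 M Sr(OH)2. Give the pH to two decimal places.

pH = 10.51

Sr(OH)2 is a strong base (each formula unit releases 2 OH-); [OH-] = 0.000322 M.
pOH = -log(0.000322) = 3.49
pH = 14.00 - 3.49 = 10.51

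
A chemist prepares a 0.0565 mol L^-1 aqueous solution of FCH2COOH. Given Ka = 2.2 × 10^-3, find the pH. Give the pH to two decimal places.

FCH2COOH ⇌ FCH2COO- + H+
Ka = x²/(0.0565 − x) = 2.2 × 10^-3
x is not negligible relative to C₀; solve x² + 0.0022·x − 0.000124 = 0.
x = (−Ka + √(Ka² + 4·Ka·C₀))/2 = 1.01 × 10^-2 M
pH = −log(1.01 × 10^-2) = 2.00

pH = 2.00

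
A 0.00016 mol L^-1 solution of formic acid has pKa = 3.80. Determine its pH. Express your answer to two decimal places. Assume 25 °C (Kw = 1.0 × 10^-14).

pH = 4.01

HCOOH ⇌ HCOO- + H+
Ka = 10^(−3.80) = 1.58 × 10^-4
Ka = [H+]²/(0.00016 − [H+]) = 1.58 × 10^-4
The 5% rule fails; solving [H+]² + Ka·[H+] − Ka·C₀ = 0 exactly:
[H+] = [−0.000158 + √(0.000158² + 1.01e-07)]/2 = 9.85 × 10^-5 M
pH = −log[H+] = −log(9.85 × 10^-5) = 4.01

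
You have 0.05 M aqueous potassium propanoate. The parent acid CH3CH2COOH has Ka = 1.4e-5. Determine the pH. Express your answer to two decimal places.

CH3CH2COO- is the conjugate base of the weak acid CH3CH2COOH.
Kb = Kw/Ka = 1.0×10^-14 / 1.4 × 10^-5 = 7.14 × 10^-10
Kb = x²/(0.05 − x) = 7.14 × 10^-10
Since Kb ≪ C₀, x ≈ √(Kb·C₀) = 5.97 × 10^-6 M.
(x/C₀ = 0.012% < 5%, so the approximation holds.)
pOH = −log(5.97 × 10^-6) = 5.22; pH = 14.00 − 5.22 = 8.78

pH = 8.78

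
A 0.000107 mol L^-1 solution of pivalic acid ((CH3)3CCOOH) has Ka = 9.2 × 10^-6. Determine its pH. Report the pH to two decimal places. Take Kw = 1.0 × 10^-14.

(CH3)3CCOOH ⇌ (CH3)3CCOO- + H+
From the ICE table, Ka = [H+]²/(0.000107 − [H+]) = 9.2 × 10^-6.
The 5% rule fails; solving [H+]² + Ka·[H+] − Ka·C₀ = 0 exactly:
[H+] = (−Ka + √(Ka² + 4·Ka·C₀))/2 = 2.71 × 10^-5 M
pH = −log[H+] = −log(2.71 × 10^-5) = 4.57

pH = 4.57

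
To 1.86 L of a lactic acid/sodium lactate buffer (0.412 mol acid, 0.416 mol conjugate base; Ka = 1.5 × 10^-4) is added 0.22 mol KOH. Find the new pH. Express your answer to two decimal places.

After neutralization: n(CH3CH(OH)COOH) = 0.192 mol, n(CH3CH(OH)COO-) = 0.636 mol.
pKa = −log(1.5 × 10^-4) = 3.824
pH = pKa + log(n_CH3CH(OH)COO-/n_CH3CH(OH)COOH) = 3.824 + log(0.636/0.192) = 3.824 + (+0.520)

pH = 4.34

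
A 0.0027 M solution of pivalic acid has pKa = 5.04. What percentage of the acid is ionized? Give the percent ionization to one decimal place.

5.6%

(CH3)3CCOOH ⇌ (CH3)3CCOO- + H+; let x = [H+] at equilibrium.
Ka = 10^(−5.04) = 9.12 × 10^-6
Solve x² + 9.12e-06x − 2.46e-08 = 0 → x = 1.52 × 10^-4 M
% ionization = x/C₀ × 100% = 1.52 × 10^-4/0.0027 × 100% = 5.6%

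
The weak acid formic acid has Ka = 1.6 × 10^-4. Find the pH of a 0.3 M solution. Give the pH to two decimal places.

HCOOH ⇌ HCOO- + H+
From the ICE table, Ka = [H+]²/(0.3 − [H+]) = 1.6 × 10^-4.
Assume [H+] ≪ 0.3: [H+] ≈ √(1.6 × 10^-4 × 0.3) = 6.93 × 10^-3 M
pH = −log[H+] = −log(6.93 × 10^-3) = 2.16

pH = 2.16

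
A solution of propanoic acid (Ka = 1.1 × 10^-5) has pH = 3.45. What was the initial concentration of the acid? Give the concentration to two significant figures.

[H+] = 10^(-3.45) = 3.55 × 10^-4 M = x
Ka = x²/(C₀ − x) ⇒ C₀ = x + x²/Ka
C₀ = 3.55 × 10^-4 + (3.55 × 10^-4)²/(1.1 × 10^-5) = 1.18 × 10^-2 M

C₀ = 1.2 × 10^-2 M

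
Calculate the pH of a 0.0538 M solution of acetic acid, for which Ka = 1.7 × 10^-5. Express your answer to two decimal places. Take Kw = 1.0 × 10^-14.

CH3COOH ⇌ CH3COO- + H+
Let x = [H+] at equilibrium. Ka = x²/(0.0538 − x).
Assume x ≪ 0.0538: x ≈ √(1.7 × 10^-5 × 0.0538) = 9.56 × 10^-4 M
pH = −log(9.56 × 10^-4) = 3.02

pH = 3.02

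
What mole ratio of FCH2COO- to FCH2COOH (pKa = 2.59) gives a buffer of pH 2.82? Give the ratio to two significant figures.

pH = pKa + log(r) ⇒ log(r) = 2.82 − 2.59 = +0.23
r = [FCH2COO-]/[FCH2COOH] = 10^(+0.23) = 1.7

ratio = 1.7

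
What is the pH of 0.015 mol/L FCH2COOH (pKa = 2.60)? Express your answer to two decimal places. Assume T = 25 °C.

FCH2COOH ⇌ FCH2COO- + H+
Ka = 10^(−2.60) = 2.51 × 10^-3
From the ICE table, Ka = [H+]²/(0.015 − [H+]) = 2.51 × 10^-3.
[H+] is not negligible relative to C₀; solve [H+]² + 0.00251·[H+] − 3.77e-05 = 0.
[H+] = (−Ka + √(Ka² + 4·Ka·C₀))/2 = 5.01 × 10^-3 M
pH = −log[H+] = −log(5.01 × 10^-3) = 2.30

pH = 2.30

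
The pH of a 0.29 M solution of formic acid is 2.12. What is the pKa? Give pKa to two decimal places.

pKa = 3.69

[H+] = 10^(-2.12) = 7.59 × 10^-3 M
At equilibrium [HA] = 0.29 − 7.59 × 10^-3 = 2.82 × 10^-1 M
Ka = [H+][A-]/[HA] = (7.59 × 10^-3)² / 2.82 × 10^-1 = 2.04 × 10^-4
pKa = -log(2.04 × 10^-4) = 3.69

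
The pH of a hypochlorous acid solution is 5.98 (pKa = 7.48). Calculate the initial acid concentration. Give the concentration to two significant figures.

C₀ = 3.4 × 10^-5 M

[H+] = 10^(-5.98) = 1.05 × 10^-6 M = x
Ka = 10^(−7.48) = 3.31 × 10^-8
Ka = x²/(C₀ − x) ⇒ C₀ = x + x²/Ka
C₀ = 1.05 × 10^-6 + (1.05 × 10^-6)²/(3.31 × 10^-8) = 3.44 × 10^-5 M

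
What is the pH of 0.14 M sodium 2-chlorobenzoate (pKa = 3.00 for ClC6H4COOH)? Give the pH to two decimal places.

ClC6H4COO- is the conjugate base of the weak acid ClC6H4COOH.
Ka = 10^(−3.00) = 1.00 × 10^-3
Kb = Kw/Ka = 1.0×10^-14 / 1.00 × 10^-3 = 1.00 × 10^-11
From the ICE table, Kb = [OH-]²/(0.14 − [OH-]) = 1.00 × 10^-11.
Assume [OH-] ≪ 0.14: [OH-] ≈ √(1.00 × 10^-11 × 0.14) = 1.18 × 10^-6 M
Check: 0.00085% ionized — well under 5%, approximation valid.
pOH = 5.93, so pH = 14.00 − pOH = 8.07

pH = 8.07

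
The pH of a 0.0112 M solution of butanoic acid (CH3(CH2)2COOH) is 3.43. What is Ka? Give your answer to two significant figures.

[H+] = 10^(-3.43) = 3.72 × 10^-4 M
At equilibrium [HA] = 0.0112 − 3.72 × 10^-4 = 1.08 × 10^-2 M
Ka = [H+][A-]/[HA] = (3.72 × 10^-4)² / 1.08 × 10^-2 = 1.3 × 10^-5

Ka = 1.3 × 10^-5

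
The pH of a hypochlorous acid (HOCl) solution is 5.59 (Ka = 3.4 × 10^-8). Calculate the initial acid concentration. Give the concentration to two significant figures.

C₀ = 2.0 × 10^-4 M

[H+] = 10^(-5.59) = 2.57 × 10^-6 M = x
Ka = x²/(C₀ − x) ⇒ C₀ = x + x²/Ka
C₀ = 2.57 × 10^-6 + (2.57 × 10^-6)²/(3.4 × 10^-8) = 1.97 × 10^-4 M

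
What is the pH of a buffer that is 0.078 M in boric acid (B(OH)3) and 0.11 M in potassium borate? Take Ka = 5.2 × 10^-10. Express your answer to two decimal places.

pH = 9.43

pKa = −log(5.2 × 10^-10) = 9.284
Henderson–Hasselbalch: pH = pKa + log([B(OH)4-]/[B(OH)3]) = 9.284 + log(0.11/0.078)
pH = 9.284 + (+0.149) = 9.43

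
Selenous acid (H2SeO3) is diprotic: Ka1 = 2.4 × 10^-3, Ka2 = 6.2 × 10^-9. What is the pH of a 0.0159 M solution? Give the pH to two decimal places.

pH = 2.29

Since Ka1 ≫ Ka2, the first ionization dominates [H+].
Ka1 = x²/(0.0159 − x) = 2.4 × 10^-3
Solving the quadratic: x = (−Ka1 + √(Ka1² + 4·Ka1·C₀))/2 = 5.09 × 10^-3 M
pH = −log(5.09 × 10^-3) = 2.29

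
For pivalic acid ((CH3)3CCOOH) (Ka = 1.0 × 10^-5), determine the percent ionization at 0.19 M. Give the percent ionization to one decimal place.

(CH3)3CCOOH ⇌ (CH3)3CCOO- + H+; let x = [H+] at equilibrium.
x ≈ √(Ka·C₀) = √(1.0 × 10^-5 × 0.19) = 1.38 × 10^-3 M
% ionization = x/C₀ × 100% = 1.38 × 10^-3/0.19 × 100% = 0.7%

0.7%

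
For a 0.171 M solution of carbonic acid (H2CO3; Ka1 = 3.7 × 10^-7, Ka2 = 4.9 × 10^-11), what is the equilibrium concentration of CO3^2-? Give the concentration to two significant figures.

4.9 × 10^-11 M

First ionization gives [H+] ≈ [HCO3-] = 2.52 × 10^-4 M.
Second step: Ka2 = [H+][CO3^2-]/[HCO3-] ≈ [CO3^2-] (since [H+] ≈ [HCO3-]).
So [CO3^2-] ≈ Ka2.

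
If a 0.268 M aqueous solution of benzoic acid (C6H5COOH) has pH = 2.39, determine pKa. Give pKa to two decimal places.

[H+] = 10^(-2.39) = 4.07 × 10^-3 M
At equilibrium [HA] = 0.268 − 4.07 × 10^-3 = 2.64 × 10^-1 M
Ka = [H+][A-]/[HA] = (4.07 × 10^-3)² / 2.64 × 10^-1 = 6.27 × 10^-5
pKa = -log(6.27 × 10^-5) = 4.20

pKa = 4.20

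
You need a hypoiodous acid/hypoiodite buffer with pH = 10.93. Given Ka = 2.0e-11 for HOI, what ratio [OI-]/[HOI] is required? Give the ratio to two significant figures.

ratio = 1.7

pKa = -log(2.0 × 10^-11) = 10.699
pH = pKa + log(r) ⇒ log(r) = 10.93 − 10.699 = +0.231
r = [OI-]/[HOI] = 10^(+0.231) = 1.7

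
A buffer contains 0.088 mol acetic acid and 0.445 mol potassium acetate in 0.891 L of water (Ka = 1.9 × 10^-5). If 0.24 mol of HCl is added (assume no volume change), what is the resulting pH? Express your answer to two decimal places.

Added H+ converts CH3COO- to CH3COOH: CH3COOH → 0.328 mol, CH3COO- → 0.205 mol.
pKa = −log(1.9 × 10^-5) = 4.721
Henderson–Hasselbalch with mole ratio 0.205/0.328: pH = 4.721 + (-0.204)

pH = 4.52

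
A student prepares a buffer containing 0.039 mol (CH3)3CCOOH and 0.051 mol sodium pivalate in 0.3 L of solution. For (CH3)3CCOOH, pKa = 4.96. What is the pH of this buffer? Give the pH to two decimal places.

pH = 5.08

Using pH = pKa + log([base]/[acid]) with [base]/[acid] = 0.051/0.039:
pH = 4.96 + (+0.117) = 5.08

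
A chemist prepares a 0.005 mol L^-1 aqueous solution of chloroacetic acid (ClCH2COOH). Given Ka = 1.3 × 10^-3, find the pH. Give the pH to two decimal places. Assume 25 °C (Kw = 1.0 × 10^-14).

ClCH2COOH ⇌ ClCH2COO- + H+
From the ICE table, Ka = [H+]²/(0.005 − [H+]) = 1.3 × 10^-3.
The 5% rule fails; solving [H+]² + Ka·[H+] − Ka·C₀ = 0 exactly:
[H+] = (−Ka + √(Ka² + 4·Ka·C₀))/2 = 1.98 × 10^-3 M
pH = −log(1.98 × 10^-3) = 2.70

pH = 2.70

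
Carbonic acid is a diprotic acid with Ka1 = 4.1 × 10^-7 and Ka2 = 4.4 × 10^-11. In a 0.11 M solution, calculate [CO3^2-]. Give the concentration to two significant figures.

First ionization gives [H+] ≈ [HCO3-] = 2.12 × 10^-4 M.
Second step: Ka2 = [H+][CO3^2-]/[HCO3-] ≈ [CO3^2-] (since [H+] ≈ [HCO3-]).
So [CO3^2-] ≈ Ka2.

4.4 × 10^-11 M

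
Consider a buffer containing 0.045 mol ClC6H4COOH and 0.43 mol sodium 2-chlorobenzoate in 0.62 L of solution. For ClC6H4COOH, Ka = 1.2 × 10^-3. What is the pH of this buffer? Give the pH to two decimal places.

pH = 3.90

pKa = −log(1.2 × 10^-3) = 2.921
Using pH = pKa + log([base]/[acid]) with [base]/[acid] = 0.43/0.045:
pH = 2.921 + (+0.980) = 3.90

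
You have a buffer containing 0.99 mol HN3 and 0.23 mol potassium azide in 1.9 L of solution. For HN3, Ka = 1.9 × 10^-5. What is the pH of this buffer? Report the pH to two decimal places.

pH = 4.09

pKa = −log(1.9 × 10^-5) = 4.721
pH = pKa + log([A⁻]/[HA]) = 4.721 + log(0.23/0.99)
pH = 4.721 + (-0.634) = 4.09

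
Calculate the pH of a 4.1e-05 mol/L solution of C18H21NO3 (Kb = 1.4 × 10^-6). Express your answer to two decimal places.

C18H21NO3 + H2O ⇌ C18H22NO3+ + OH-
Kb = x²/(4.1e-05 − x) = 1.4 × 10^-6
x is not negligible relative to C₀; solve x² + 1.4e-06·x − 5.74e-11 = 0.
x = [−1.4e-06 + √(1.4e-06² + 2.3e-10)]/2 = 6.91 × 10^-6 M
pOH = −log(6.91 × 10^-6) = 5.16; pH = 14.00 − 5.16 = 8.84

pH = 8.84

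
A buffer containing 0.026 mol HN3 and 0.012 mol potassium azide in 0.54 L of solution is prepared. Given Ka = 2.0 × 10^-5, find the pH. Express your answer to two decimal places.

pKa = −log(2.0 × 10^-5) = 4.699
Henderson–Hasselbalch: pH = pKa + log([N3-]/[HN3]) = 4.699 + log(0.012/0.026)
pH = 4.699 + (-0.336) = 4.36

pH = 4.36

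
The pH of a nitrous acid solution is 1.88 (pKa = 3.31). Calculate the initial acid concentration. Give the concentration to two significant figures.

C₀ = 3.7 × 10^-1 M

[H+] = 10^(-1.88) = 1.32 × 10^-2 M = x
Ka = 10^(−3.31) = 4.90 × 10^-4
Ka = x²/(C₀ − x) ⇒ C₀ = x + x²/Ka
C₀ = 1.32 × 10^-2 + (1.32 × 10^-2)²/(4.90 × 10^-4) = 3.69 × 10^-1 M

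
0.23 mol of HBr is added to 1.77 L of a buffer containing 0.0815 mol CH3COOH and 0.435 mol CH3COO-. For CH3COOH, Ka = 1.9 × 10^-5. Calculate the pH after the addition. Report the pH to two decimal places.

Added H+ converts CH3COO- to CH3COOH: CH3COOH → 0.311 mol, CH3COO- → 0.205 mol.
pKa = −log(1.9 × 10^-5) = 4.721
Henderson–Hasselbalch with mole ratio 0.205/0.311: pH = 4.721 + (-0.181)

pH = 4.54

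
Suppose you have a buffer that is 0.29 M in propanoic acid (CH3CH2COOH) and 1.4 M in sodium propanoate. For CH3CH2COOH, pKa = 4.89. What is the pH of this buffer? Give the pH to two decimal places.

pH = 5.57

Henderson–Hasselbalch: pH = pKa + log([CH3CH2COO-]/[CH3CH2COOH]) = 4.89 + log(1.4/0.29)
pH = 4.89 + (+0.684) = 5.57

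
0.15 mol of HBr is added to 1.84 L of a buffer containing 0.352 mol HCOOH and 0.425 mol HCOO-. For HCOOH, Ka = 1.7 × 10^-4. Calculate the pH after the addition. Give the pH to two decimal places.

pH = 3.51

Added H+ converts HCOO- to HCOOH: HCOOH → 0.502 mol, HCOO- → 0.275 mol.
pKa = −log(1.7 × 10^-4) = 3.770
pH = pKa + log([A⁻]/[HA]) = 3.770 + log(0.275/0.502) = 3.770 -0.261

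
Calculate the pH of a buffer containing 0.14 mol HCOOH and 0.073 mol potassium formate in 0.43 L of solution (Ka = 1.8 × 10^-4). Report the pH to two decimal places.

pKa = −log(1.8 × 10^-4) = 3.745
Henderson–Hasselbalch: pH = pKa + log([HCOO-]/[HCOOH]) = 3.745 + log(0.073/0.14)
pH = 3.745 + (-0.283) = 3.46

pH = 3.46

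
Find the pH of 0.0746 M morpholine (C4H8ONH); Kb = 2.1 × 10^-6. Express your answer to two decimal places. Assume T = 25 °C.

pH = 10.60

C4H8ONH + H2O ⇌ C4H8ONH2+ + OH-
Let x = [OH-] at equilibrium. Kb = x²/(0.0746 − x).
Since Kb ≪ C₀, x ≈ √(Kb·C₀) = 3.96 × 10^-4 M.
Check: 0.53% ionized — well under 5%, approximation valid.
pOH = 3.40, so pH = 14.00 − pOH = 10.60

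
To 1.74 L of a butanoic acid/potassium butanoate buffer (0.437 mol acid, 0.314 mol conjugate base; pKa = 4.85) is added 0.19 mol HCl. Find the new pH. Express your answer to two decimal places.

pH = 4.15

Added H+ converts CH3(CH2)2COO- to CH3(CH2)2COOH: CH3(CH2)2COOH → 0.627 mol, CH3(CH2)2COO- → 0.124 mol.
Henderson–Hasselbalch with mole ratio 0.124/0.627: pH = 4.85 + (-0.704)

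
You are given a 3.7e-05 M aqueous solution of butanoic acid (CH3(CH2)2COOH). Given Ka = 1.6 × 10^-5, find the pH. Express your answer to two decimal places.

pH = 4.75

CH3(CH2)2COOH ⇌ CH3(CH2)2COO- + H+
From the ICE table, Ka = x²/(3.7e-05 − x) = 1.6 × 10^-5.
x is not negligible relative to C₀; solve x² + 1.6e-05·x − 5.92e-10 = 0.
x = [−1.6e-05 + √(1.6e-05² + 2.37e-09)]/2 = 1.76 × 10^-5 M
pH = −log(1.76 × 10^-5) = 4.75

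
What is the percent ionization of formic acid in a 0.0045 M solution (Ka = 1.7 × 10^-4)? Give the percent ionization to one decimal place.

HCOOH ⇌ HCOO- + H+; let x = [H+] at equilibrium.
Solve x² + 0.00017x − 7.65e-07 = 0 → x = 7.94 × 10^-4 M
Fraction ionized = 7.94 × 10^-4 / 0.0045 = 0.1764 → 17.6%

17.6%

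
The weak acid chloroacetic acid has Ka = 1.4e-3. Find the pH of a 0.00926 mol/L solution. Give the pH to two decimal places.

pH = 2.53

ClCH2COOH ⇌ ClCH2COO- + H+
Ka = [H+]²/(0.00926 − [H+]) = 1.4 × 10^-3
Here C₀/Ka ≈ 6.61, so the small-[H+] approximation fails. Use the quadratic:
[H+] = (−Ka + √(Ka² + 4·Ka·C₀))/2 = 2.97 × 10^-3 M
pH = −log(2.97 × 10^-3) = 2.53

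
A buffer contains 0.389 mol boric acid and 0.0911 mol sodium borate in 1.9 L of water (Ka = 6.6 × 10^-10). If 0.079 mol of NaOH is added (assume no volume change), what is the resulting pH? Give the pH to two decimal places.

After neutralization: n(B(OH)3) = 0.31 mol, n(B(OH)4-) = 0.17 mol.
pKa = −log(6.6 × 10^-10) = 9.180
pH = pKa + log([A⁻]/[HA]) = 9.180 + log(0.17/0.31) = 9.180 -0.261

pH = 8.92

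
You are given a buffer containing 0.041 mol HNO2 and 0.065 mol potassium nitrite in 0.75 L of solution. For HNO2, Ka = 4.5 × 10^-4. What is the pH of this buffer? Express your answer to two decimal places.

pKa = −log(4.5 × 10^-4) = 3.347
Using pH = pKa + log([base]/[acid]) with [base]/[acid] = 0.065/0.041:
pH = 3.347 + (+0.200) = 3.55

pH = 3.55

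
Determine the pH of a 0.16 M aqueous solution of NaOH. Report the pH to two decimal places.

pH = 13.20

NaOH is a strong base; [OH-] = 0.16 M.
pOH = -log(0.16) = 0.80
pH = 14.00 - 0.80 = 13.20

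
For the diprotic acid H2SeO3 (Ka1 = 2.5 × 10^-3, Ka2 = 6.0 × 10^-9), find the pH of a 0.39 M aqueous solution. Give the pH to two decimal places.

pH = 1.52

Ka1 ≫ Ka2, so treat the first dissociation as the only significant source of H+.
Ka1 = x²/(0.39 − x) = 2.5 × 10^-3
Solving the quadratic: x = (−Ka1 + √(Ka1² + 4·Ka1·C₀))/2 = 3.00 × 10^-2 M
pH = −log(3.00 × 10^-2) = 1.52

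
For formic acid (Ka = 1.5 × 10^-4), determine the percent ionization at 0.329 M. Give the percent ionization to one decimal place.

2.1%

HCOOH ⇌ HCOO- + H+; let x = [H+] at equilibrium.
x ≈ √(Ka·C₀) = √(1.5 × 10^-4 × 0.329) = 7.02 × 10^-3 M
% ionization = x/C₀ × 100% = 7.02 × 10^-3/0.329 × 100% = 2.1%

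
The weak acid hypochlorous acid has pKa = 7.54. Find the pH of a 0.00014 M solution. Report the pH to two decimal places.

pH = 5.70

HOCl ⇌ OCl- + H+
Ka = 10^(−7.54) = 2.88 × 10^-8
Let x = [H+] at equilibrium. Ka = x²/(0.00014 − x).
Neglecting x in the denominator: x = √(2.88 × 10^-8 × 0.00014) = 2.01 × 10^-6 M
pH = −log(2.01 × 10^-6) = 5.70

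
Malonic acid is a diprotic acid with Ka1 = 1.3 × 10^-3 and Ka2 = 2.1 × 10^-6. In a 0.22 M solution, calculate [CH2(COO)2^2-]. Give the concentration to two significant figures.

First ionization gives [H+] ≈ [CH2(COOH)COO-] = 1.63 × 10^-2 M.
Second step: Ka2 = [H+][CH2(COO)2^2-]/[CH2(COOH)COO-] ≈ [CH2(COO)2^2-] (since [H+] ≈ [CH2(COOH)COO-]).
So [CH2(COO)2^2-] ≈ Ka2.

2.1 × 10^-6 M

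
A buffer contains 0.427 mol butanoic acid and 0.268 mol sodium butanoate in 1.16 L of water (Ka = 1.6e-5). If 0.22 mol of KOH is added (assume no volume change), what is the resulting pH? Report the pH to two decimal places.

pH = 5.17

After neutralization: n(CH3(CH2)2COOH) = 0.207 mol, n(CH3(CH2)2COO-) = 0.488 mol.
pKa = −log(1.6 × 10^-5) = 4.796
Henderson–Hasselbalch with mole ratio 0.488/0.207: pH = 4.796 + (+0.372)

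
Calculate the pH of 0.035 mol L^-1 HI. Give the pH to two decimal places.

HI is a strong acid and dissociates completely, so [H+] = 0.035 M.
pH = -log(0.035) = 1.46

pH = 1.46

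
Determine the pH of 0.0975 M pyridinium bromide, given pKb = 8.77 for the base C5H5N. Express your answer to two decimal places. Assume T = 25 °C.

pH = 3.12

C5H5NH+ is the conjugate acid of the weak base C5H5N.
Kb = 10^(−8.77) = 1.70 × 10^-9
Ka = Kw/Kb = 1.0×10^-14 / 1.70 × 10^-9 = 5.88 × 10^-6
Ka = [H+]²/(0.0975 − [H+]) = 5.88 × 10^-6
Since Ka ≪ C₀, [H+] ≈ √(Ka·C₀) = 7.57 × 10^-4 M.
pH = −log(7.57 × 10^-4) = 3.12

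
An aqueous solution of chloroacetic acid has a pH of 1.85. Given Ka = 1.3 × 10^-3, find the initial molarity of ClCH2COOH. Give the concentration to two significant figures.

C₀ = 1.7 × 10^-1 M

[H+] = 10^(-1.85) = 1.41 × 10^-2 M = x
Ka = x²/(C₀ − x) ⇒ C₀ = x + x²/Ka
C₀ = 1.41 × 10^-2 + (1.41 × 10^-2)²/(1.3 × 10^-3) = 1.67 × 10^-1 M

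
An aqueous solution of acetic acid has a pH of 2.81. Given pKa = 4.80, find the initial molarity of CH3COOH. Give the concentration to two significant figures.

C₀ = 1.5 × 10^-1 M

[H+] = 10^(-2.81) = 1.55 × 10^-3 M = x
Ka = 10^(−4.80) = 1.58 × 10^-5
Ka = x²/(C₀ − x) ⇒ C₀ = x + x²/Ka
C₀ = 1.55 × 10^-3 + (1.55 × 10^-3)²/(1.58 × 10^-5) = 1.54 × 10^-1 M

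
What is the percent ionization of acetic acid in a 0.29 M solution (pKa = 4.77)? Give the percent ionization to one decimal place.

0.8%

CH3COOH ⇌ CH3COO- + H+; let x = [H+] at equilibrium.
Ka = 10^(−4.77) = 1.70 × 10^-5
x ≈ √(Ka·C₀) = √(1.70 × 10^-5 × 0.29) = 2.22 × 10^-3 M
% ionization = x/C₀ × 100% = 2.22 × 10^-3/0.29 × 100% = 0.8%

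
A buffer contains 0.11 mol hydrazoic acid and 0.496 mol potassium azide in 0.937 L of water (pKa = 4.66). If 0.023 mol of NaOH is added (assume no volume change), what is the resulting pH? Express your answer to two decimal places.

OH- converts HN3 to N3-: HN3 → 0.087 mol, N3- → 0.519 mol.
pH = pKa + log([A⁻]/[HA]) = 4.66 + log(0.519/0.087) = 4.66 +0.776

pH = 5.44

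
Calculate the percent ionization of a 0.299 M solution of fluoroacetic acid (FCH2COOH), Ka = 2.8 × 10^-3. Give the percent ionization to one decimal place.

FCH2COOH ⇌ FCH2COO- + H+; let x = [H+] at equilibrium.
Solve x² + 0.0028x − 0.000837 = 0 → x = 2.76 × 10^-2 M
% ionization = x/C₀ × 100% = 2.76 × 10^-2/0.299 × 100% = 9.2%

9.2%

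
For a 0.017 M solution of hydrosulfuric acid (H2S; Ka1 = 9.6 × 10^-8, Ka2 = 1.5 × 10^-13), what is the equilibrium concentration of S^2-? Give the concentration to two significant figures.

1.5 × 10^-13 M

First ionization gives [H+] ≈ [HS-] = 4.04 × 10^-5 M.
Second step: Ka2 = [H+][S^2-]/[HS-] ≈ [S^2-] (since [H+] ≈ [HS-]).
So [S^2-] ≈ Ka2.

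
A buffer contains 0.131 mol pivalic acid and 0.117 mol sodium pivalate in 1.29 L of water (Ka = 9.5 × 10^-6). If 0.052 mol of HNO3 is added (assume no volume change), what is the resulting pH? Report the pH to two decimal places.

Added H+ converts (CH3)3CCOO- to (CH3)3CCOOH: (CH3)3CCOOH → 0.183 mol, (CH3)3CCOO- → 0.065 mol.
pKa = −log(9.5 × 10^-6) = 5.022
pH = pKa + log([A⁻]/[HA]) = 5.022 + log(0.065/0.183) = 5.022 -0.450

pH = 4.57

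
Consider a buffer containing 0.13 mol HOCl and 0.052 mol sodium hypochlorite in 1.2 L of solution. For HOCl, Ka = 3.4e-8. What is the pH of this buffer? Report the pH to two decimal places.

pH = 7.07

pKa = −log(3.4 × 10^-8) = 7.469
pH = pKa + log([A⁻]/[HA]) = 7.469 + log(0.052/0.13)
pH = 7.469 + (-0.398) = 7.07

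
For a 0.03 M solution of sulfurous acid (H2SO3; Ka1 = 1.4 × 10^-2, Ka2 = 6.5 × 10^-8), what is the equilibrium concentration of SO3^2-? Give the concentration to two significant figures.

6.5 × 10^-8 M

First ionization gives [H+] ≈ [HSO3-] = 1.47 × 10^-2 M.
Second step: Ka2 = [H+][SO3^2-]/[HSO3-] ≈ [SO3^2-] (since [H+] ≈ [HSO3-]).
So [SO3^2-] ≈ Ka2.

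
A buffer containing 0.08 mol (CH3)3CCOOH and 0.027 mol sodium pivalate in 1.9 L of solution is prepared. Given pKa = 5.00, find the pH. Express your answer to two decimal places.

Henderson–Hasselbalch: pH = pKa + log([(CH3)3CCOO-]/[(CH3)3CCOOH]) = 5.00 + log(0.027/0.08)
pH = 5.00 + (-0.472) = 4.53

pH = 4.53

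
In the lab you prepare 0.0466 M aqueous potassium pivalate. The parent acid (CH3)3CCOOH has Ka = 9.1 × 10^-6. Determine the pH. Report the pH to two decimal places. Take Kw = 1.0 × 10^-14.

(CH3)3CCOO- is the conjugate base of the weak acid (CH3)3CCOOH.
Kb = Kw/Ka = 1.0×10^-14 / 9.1 × 10^-6 = 1.10 × 10^-9
From the ICE table, Kb = [OH-]²/(0.0466 − [OH-]) = 1.10 × 10^-9.
Since Kb ≪ C₀, [OH-] ≈ √(Kb·C₀) = 7.16 × 10^-6 M.
([OH-]/C₀ = 0.015% < 5%, so the approximation holds.)
pOH = −log(7.16 × 10^-6) = 5.15; pH = 14.00 − 5.15 = 8.85

pH = 8.85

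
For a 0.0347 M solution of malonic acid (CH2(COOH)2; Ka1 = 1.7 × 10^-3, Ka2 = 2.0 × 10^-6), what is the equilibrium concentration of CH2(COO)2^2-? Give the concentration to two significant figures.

2.0 × 10^-6 M

First ionization gives [H+] ≈ [CH2(COOH)COO-] = 6.88 × 10^-3 M.
Second step: Ka2 = [H+][CH2(COO)2^2-]/[CH2(COOH)COO-] ≈ [CH2(COO)2^2-] (since [H+] ≈ [CH2(COOH)COO-]).
So [CH2(COO)2^2-] ≈ Ka2.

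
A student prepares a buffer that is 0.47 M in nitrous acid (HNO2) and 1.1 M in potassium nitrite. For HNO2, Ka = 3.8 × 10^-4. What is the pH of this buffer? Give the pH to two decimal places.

pH = 3.79

pKa = −log(3.8 × 10^-4) = 3.420
Henderson–Hasselbalch: pH = pKa + log([NO2-]/[HNO2]) = 3.420 + log(1.1/0.47)
pH = 3.420 + (+0.369) = 3.79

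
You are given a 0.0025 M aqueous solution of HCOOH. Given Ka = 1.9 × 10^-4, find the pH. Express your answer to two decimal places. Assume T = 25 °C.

pH = 3.22

HCOOH ⇌ HCOO- + H+
Ka = [H+]²/(0.0025 − [H+]) = 1.9 × 10^-4
[H+] is not negligible relative to C₀; solve [H+]² + 0.00019·[H+] − 4.75e-07 = 0.
[H+] = (−Ka + √(Ka² + 4·Ka·C₀))/2 = 6.01 × 10^-4 M
pH = −log(6.01 × 10^-4) = 3.22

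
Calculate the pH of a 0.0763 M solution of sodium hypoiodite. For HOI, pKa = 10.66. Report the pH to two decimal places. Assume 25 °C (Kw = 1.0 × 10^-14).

pH = 11.75

OI- is the conjugate base of the weak acid HOI.
Ka = 10^(−10.66) = 2.19 × 10^-11
Kb = Kw/Ka = 1.0×10^-14 / 2.19 × 10^-11 = 4.57 × 10^-4
Kb = [OH-]²/(0.0763 − [OH-]) = 4.57 × 10^-4
Here C₀/Kb ≈ 167, so the small-[OH-] approximation fails. Use the quadratic:
[OH-] = [−0.000457 + √(0.000457² + 0.000139)]/2 = 5.68 × 10^-3 M
pOH = −log(5.68 × 10^-3) = 2.25; pH = 14.00 − 2.25 = 11.75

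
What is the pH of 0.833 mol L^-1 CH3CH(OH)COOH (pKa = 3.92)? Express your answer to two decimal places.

pH = 2.00

CH3CH(OH)COOH ⇌ CH3CH(OH)COO- + H+
Ka = 10^(−3.92) = 1.20 × 10^-4
From the ICE table, Ka = [H+]²/(0.833 − [H+]) = 1.20 × 10^-4.
Assume [H+] ≪ 0.833: [H+] ≈ √(1.20 × 10^-4 × 0.833) = 1.00 × 10^-2 M
Check: 1.2% ionized — well under 5%, approximation valid.
pH = −log(1.00 × 10^-2) = 2.00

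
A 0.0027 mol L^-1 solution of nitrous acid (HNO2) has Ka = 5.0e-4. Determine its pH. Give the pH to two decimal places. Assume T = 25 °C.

HNO2 ⇌ NO2- + H+
Ka = x²/(0.0027 − x) = 5.0 × 10^-4
The 5% rule fails; solving x² + Ka·x − Ka·C₀ = 0 exactly:
x = [−0.0005 + √(0.0005² + 5.4e-06)]/2 = 9.38 × 10^-4 M
pH = −log[H+] = −log(9.38 × 10^-4) = 3.03

pH = 3.03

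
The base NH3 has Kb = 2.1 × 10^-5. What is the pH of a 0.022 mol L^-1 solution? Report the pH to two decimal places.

pH = 10.83

NH3 + H2O ⇌ NH4+ + OH-
Kb = [OH-]²/(0.022 − [OH-]) = 2.1 × 10^-5
Assume [OH-] ≪ 0.022: [OH-] ≈ √(2.1 × 10^-5 × 0.022) = 6.80 × 10^-4 M
pOH = 3.17, so pH = 14.00 − pOH = 10.83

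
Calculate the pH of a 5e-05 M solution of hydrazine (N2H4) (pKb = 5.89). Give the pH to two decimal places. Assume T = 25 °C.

pH = 8.87

N2H4 + H2O ⇌ N2H5+ + OH-
Kb = 10^(−5.89) = 1.29 × 10^-6
From the ICE table, Kb = x²/(5e-05 − x) = 1.29 × 10^-6.
Here C₀/Kb ≈ 38.8, so the small-x approximation fails. Use the quadratic:
x = (−Kb + √(Kb² + 4·Kb·C₀))/2 = 7.41 × 10^-6 M
pOH = 5.13, so pH = 14.00 − pOH = 8.87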